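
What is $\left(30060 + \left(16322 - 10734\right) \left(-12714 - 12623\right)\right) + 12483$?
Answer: $-141540613$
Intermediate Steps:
$\left(30060 + \left(16322 - 10734\right) \left(-12714 - 12623\right)\right) + 12483 = \left(30060 + 5588 \left(-25337\right)\right) + 12483 = \left(30060 - 141583156\right) + 12483 = -141553096 + 12483 = -141540613$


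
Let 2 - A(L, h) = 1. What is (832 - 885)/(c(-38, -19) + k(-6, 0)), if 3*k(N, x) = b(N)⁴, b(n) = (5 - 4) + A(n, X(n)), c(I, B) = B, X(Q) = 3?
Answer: 159/41 ≈ 3.8780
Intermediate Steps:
A(L, h) = 1 (A(L, h) = 2 - 1*1 = 2 - 1 = 1)
b(n) = 2 (b(n) = (5 - 4) + 1 = 1 + 1 = 2)
k(N, x) = 16/3 (k(N, x) = (⅓)*2⁴ = (⅓)*16 = 16/3)
(832 - 885)/(c(-38, -19) + k(-6, 0)) = (832 - 885)/(-19 + 16/3) = -53/(-41/3) = -53*(-3/41) = 159/41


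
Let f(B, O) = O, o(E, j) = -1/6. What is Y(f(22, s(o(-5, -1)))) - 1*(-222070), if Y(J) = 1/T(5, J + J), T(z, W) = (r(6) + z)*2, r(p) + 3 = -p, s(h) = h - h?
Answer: 1776559/8 ≈ 2.2207e+5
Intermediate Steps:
o(E, j) = -⅙ (o(E, j) = -1*⅙ = -⅙)
s(h) = 0
r(p) = -3 - p
T(z, W) = -18 + 2*z (T(z, W) = ((-3 - 1*6) + z)*2 = ((-3 - 6) + z)*2 = (-9 + z)*2 = -18 + 2*z)
Y(J) = -⅛ (Y(J) = 1/(-18 + 2*5) = 1/(-18 + 10) = 1/(-8) = -⅛)
Y(f(22, s(o(-5, -1)))) - 1*(-222070) = -⅛ - 1*(-222070) = -⅛ + 222070 = 1776559/8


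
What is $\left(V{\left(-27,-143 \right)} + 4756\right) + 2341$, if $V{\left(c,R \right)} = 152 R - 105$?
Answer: $-14744$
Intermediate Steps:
$V{\left(c,R \right)} = -105 + 152 R$
$\left(V{\left(-27,-143 \right)} + 4756\right) + 2341 = \left(\left(-105 + 152 \left(-143\right)\right) + 4756\right) + 2341 = \left(\left(-105 - 21736\right) + 4756\right) + 2341 = \left(-21841 + 4756\right) + 2341 = -17085 + 2341 = -14744$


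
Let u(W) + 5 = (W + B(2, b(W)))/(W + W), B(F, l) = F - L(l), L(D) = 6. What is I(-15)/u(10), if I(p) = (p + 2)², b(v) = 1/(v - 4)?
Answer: -1690/47 ≈ -35.957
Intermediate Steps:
b(v) = 1/(-4 + v)
B(F, l) = -6 + F (B(F, l) = F - 1*6 = F - 6 = -6 + F)
u(W) = -5 + (-4 + W)/(2*W) (u(W) = -5 + (W + (-6 + 2))/(W + W) = -5 + (W - 4)/((2*W)) = -5 + (-4 + W)*(1/(2*W)) = -5 + (-4 + W)/(2*W))
I(p) = (2 + p)²
I(-15)/u(10) = (2 - 15)²/(-9/2 - 2/10) = (-13)²/(-9/2 - 2*⅒) = 169/(-9/2 - ⅕) = 169/(-47/10) = 169*(-10/47) = -1690/47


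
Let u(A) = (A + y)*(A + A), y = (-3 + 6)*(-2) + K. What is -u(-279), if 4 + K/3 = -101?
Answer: -334800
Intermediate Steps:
K = -315 (K = -12 + 3*(-101) = -12 - 303 = -315)
y = -321 (y = (-3 + 6)*(-2) - 315 = 3*(-2) - 315 = -6 - 315 = -321)
u(A) = 2*A*(-321 + A) (u(A) = (A - 321)*(A + A) = (-321 + A)*(2*A) = 2*A*(-321 + A))
-u(-279) = -2*(-279)*(-321 - 279) = -2*(-279)*(-600) = -1*334800 = -334800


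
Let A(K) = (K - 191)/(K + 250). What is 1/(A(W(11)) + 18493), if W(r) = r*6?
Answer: 316/5843663 ≈ 5.4076e-5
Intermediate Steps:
W(r) = 6*r
A(K) = (-191 + K)/(250 + K)
1/(A(W(11)) + 18493) = 1/((-191 + 6*11)/(250 + 6*11) + 18493) = 1/((-191 + 66)/(250 + 66) + 18493) = 1/(-125/316 + 18493) = 1/(5843663/316) = 316/5843663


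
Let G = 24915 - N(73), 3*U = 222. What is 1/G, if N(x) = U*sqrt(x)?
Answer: 24915/620357477 + 74*sqrt(73)/620357477 ≈ 4.1182e-5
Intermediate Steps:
U = 74 (U = (1/3)*222 = 74)
N(x) = 74*sqrt(x)
G = 24915 - 74*sqrt(73) ≈ 24283.
1/G = 1/(24915 - 74*sqrt(73))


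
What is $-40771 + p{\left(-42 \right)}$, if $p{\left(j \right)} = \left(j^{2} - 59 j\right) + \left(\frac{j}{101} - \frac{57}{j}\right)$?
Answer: $- \frac{51650675}{1414} \approx -36528.0$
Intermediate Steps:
$p{\left(j \right)} = j^{2} - \frac{57}{j} - \frac{5958 j}{101}$ ($p{\left(j \right)} = \left(j^{2} - 59 j\right) + \left(j \frac{1}{101} - \frac{57}{j}\right) = \left(j^{2} - 59 j\right) + \left(\frac{j}{101} - \frac{57}{j}\right) = \left(j^{2} - 59 j\right) + \left(- \frac{57}{j} + \frac{j}{101}\right) = j^{2} - \frac{57}{j} - \frac{5958 j}{101}$)
$-40771 + p{\left(-42 \right)} = -40771 - \left(- \frac{250236}{101} - 1764 - \frac{19}{14}\right) = -40771 + \left(1764 - - \frac{19}{14} + \frac{250236}{101}\right) = -40771 + \left(1764 + \frac{19}{14} + \frac{250236}{101}\right) = -40771 + \frac{5999519}{1414} = - \frac{51650675}{1414}$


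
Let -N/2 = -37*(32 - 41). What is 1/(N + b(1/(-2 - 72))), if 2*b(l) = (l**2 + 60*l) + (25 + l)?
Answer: -10952/7161645 ≈ -0.0015293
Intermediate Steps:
N = -666 (N = -(-74)*(32 - 41) = -(-74)*(-9) = -2*333 = -666)
b(l) = 25/2 + l**2/2 + 61*l/2 (b(l) = ((l**2 + 60*l) + (25 + l))/2 = (25 + l**2 + 61*l)/2 = 25/2 + l**2/2 + 61*l/2)
1/(N + b(1/(-2 - 72))) = 1/(-666 + (25/2 + (1/(-2 - 72))**2/2 + 61/(2*(-2 - 72)))) = 1/(-666 + (25/2 + (1/(-74))**2/2 + (61/2)/(-74))) = 1/(-666 + (25/2 + (-1/74)**2/2 + (61/2)*(-1/74))) = 1/(-666 + (25/2 + (1/2)*(1/5476) - 61/148)) = 1/(-666 + (25/2 + 1/10952 - 61/148)) = 1/(-666 + 132387/10952) = 1/(-7161645/10952) = -10952/7161645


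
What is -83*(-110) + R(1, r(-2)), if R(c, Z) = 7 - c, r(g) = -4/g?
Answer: 9136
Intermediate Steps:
-83*(-110) + R(1, r(-2)) = -83*(-110) + (7 - 1*1) = 9130 + (7 - 1) = 9130 + 6 = 9136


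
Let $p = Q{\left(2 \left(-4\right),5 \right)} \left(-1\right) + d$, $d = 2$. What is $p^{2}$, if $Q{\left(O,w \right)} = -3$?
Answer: $25$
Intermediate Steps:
$p = 5$ ($p = \left(-3\right) \left(-1\right) + 2 = 3 + 2 = 5$)
$p^{2} = 5^{2} = 25$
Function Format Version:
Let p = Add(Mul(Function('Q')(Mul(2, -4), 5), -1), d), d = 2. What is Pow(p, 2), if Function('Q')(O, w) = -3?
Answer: 25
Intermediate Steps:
p = 5 (p = Add(Mul(-3, -1), 2) = Add(3, 2) = 5)
Pow(p, 2) = Pow(5, 2) = 25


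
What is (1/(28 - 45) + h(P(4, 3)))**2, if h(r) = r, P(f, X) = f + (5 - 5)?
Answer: 4489/289 ≈ 15.533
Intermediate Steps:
P(f, X) = f (P(f, X) = f + 0 = f)
(1/(28 - 45) + h(P(4, 3)))**2 = (1/(28 - 45) + 4)**2 = (1/(-17) + 4)**2 = (-1/17 + 4)**2 = (67/17)**2 = 4489/289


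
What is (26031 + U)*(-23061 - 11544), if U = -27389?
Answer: 46993590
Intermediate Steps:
(26031 + U)*(-23061 - 11544) = (26031 - 27389)*(-23061 - 11544) = -1358*(-34605) = 46993590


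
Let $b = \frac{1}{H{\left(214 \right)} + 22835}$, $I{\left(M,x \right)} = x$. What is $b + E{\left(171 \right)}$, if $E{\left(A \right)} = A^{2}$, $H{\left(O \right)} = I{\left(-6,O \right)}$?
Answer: $\frac{673975810}{23049} \approx 29241.0$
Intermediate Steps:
$H{\left(O \right)} = O$
$b = \frac{1}{23049}$ ($b = \frac{1}{214 + 22835} = \frac{1}{23049} \approx 4.3386 \cdot 10^{-5}$)
$b + E{\left(171 \right)} = \frac{1}{23049} + 171^{2} = \frac{1}{23049} + 29241 = \frac{673975810}{23049}$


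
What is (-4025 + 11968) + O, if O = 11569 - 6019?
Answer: 13493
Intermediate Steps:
O = 5550
(-4025 + 11968) + O = (-4025 + 11968) + 5550 = 7943 + 5550 = 13493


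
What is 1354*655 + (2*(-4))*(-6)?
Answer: 886918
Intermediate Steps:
1354*655 + (2*(-4))*(-6) = 886870 - 8*(-6) = 886870 + 48 = 886918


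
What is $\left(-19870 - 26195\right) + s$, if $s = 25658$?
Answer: $-20407$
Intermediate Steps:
$\left(-19870 - 26195\right) + s = \left(-19870 - 26195\right) + 25658 = -46065 + 25658 = -20407$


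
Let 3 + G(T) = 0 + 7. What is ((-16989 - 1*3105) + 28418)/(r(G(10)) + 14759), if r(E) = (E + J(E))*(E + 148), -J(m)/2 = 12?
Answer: 8324/11719 ≈ 0.71030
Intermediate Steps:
J(m) = -24 (J(m) = -2*12 = -24)
G(T) = 4 (G(T) = -3 + (0 + 7) = -3 + 7 = 4)
r(E) = (-24 + E)*(148 + E) (r(E) = (E - 24)*(E + 148) = (-24 + E)*(148 + E))
((-16989 - 1*3105) + 28418)/(r(G(10)) + 14759) = ((-16989 - 1*3105) + 28418)/((-3552 + 4² + 124*4) + 14759) = ((-16989 - 3105) + 28418)/((-3552 + 16 + 496) + 14759) = (-20094 + 28418)/(-3040 + 14759) = 8324/11719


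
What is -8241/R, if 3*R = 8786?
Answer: -24723/8786 ≈ -2.8139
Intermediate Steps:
R = 8786/3 (R = (⅓)*8786 = 8786/3 ≈ 2928.7)
-8241/R = -8241/8786/3 = -8241*3/8786 = -24723/8786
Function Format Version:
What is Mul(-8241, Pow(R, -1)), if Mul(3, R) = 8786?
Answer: Rational(-24723, 8786) ≈ -2.8139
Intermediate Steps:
R = Rational(8786, 3) (R = Mul(Rational(1, 3), 8786) = Rational(8786, 3) ≈ 2928.7)
Mul(-8241, Pow(R, -1)) = Mul(-8241, Pow(Rational(8786, 3), -1)) = Mul(-8241, Rational(3, 8786)) = Rational(-24723, 8786)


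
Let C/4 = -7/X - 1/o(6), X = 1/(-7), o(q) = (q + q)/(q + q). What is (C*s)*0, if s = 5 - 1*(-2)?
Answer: 0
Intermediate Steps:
o(q) = 1 (o(q) = (2*q)/((2*q)) = (2*q)*(1/(2*q)) = 1)
X = -1/7 ≈ -0.14286
s = 7 (s = 5 + 2 = 7)
C = 192 (C = 4*(-7/(-1/7) - 1/1) = 4*(-7*(-7) - 1*1) = 4*(49 - 1) = 4*48 = 192)
(C*s)*0 = (192*7)*0 = 1344*0 = 0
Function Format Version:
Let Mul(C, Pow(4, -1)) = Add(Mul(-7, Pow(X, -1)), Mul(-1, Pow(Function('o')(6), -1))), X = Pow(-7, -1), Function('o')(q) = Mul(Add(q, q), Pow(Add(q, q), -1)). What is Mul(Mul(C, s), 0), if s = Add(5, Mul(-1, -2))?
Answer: 0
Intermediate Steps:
Function('o')(q) = 1 (Function('o')(q) = Mul(Mul(2, q), Pow(Mul(2, q), -1)) = Mul(Mul(2, q), Mul(Rational(1, 2), Pow(q, -1))) = 1)
X = Rational(-1, 7) ≈ -0.14286
s = 7 (s = Add(5, 2) = 7)
C = 192 (C = Mul(4, Add(Mul(-7, Pow(Rational(-1, 7), -1)), Mul(-1, Pow(1, -1)))) = Mul(4, Add(Mul(-7, -7), Mul(-1, 1))) = Mul(4, Add(49, -1)) = Mul(4, 48) = 192)
Mul(Mul(C, s), 0) = Mul(Mul(192, 7), 0) = Mul(1344, 0) = 0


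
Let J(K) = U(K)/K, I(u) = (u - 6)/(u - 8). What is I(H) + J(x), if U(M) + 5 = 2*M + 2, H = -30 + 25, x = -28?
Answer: 1075/364 ≈ 2.9533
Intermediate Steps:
H = -5
U(M) = -3 + 2*M (U(M) = -5 + (2*M + 2) = -5 + (2 + 2*M) = -3 + 2*M)
I(u) = (-6 + u)/(-8 + u)
J(K) = (-3 + 2*K)/K
I(H) + J(x) = (-6 - 5)/(-8 - 5) + (2 - 3/(-28)) = -11/(-13) + (2 - 3*(-1/28)) = -1/13*(-11) + (2 + 3/28) = 11/13 + 59/28 = 1075/364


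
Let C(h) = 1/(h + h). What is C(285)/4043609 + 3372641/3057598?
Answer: 1943363914709482/1761831637743435 ≈ 1.1030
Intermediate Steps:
C(h) = 1/(2*h)
C(285)/4043609 + 3372641/3057598 = ((½)/285)/4043609 + 3372641/3057598 = ((½)*(1/285))*(1/4043609) + 3372641*(1/3057598) = (1/570)*(1/4043609) + 3372641/3057598 = 1/2304857130 + 3372641/3057598 = 1943363914709482/1761831637743435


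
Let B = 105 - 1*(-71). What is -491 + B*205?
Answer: 35589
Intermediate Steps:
B = 176 (B = 105 + 71 = 176)
-491 + B*205 = -491 + 176*205 = -491 + 36080 = 35589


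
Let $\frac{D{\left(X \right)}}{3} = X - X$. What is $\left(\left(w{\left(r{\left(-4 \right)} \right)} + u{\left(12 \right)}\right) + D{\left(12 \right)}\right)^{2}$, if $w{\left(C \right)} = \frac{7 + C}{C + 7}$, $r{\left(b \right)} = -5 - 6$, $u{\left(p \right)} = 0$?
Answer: $1$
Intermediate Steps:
$r{\left(b \right)} = -11$ ($r{\left(b \right)} = -5 - 6 = -11$)
$D{\left(X \right)} = 0$ ($D{\left(X \right)} = 3 \left(X - X\right) = 3 \cdot 0 = 0$)
$w{\left(C \right)} = 1$ ($w{\left(C \right)} = \frac{7 + C}{7 + C} = 1$)
$\left(\left(w{\left(r{\left(-4 \right)} \right)} + u{\left(12 \right)}\right) + D{\left(12 \right)}\right)^{2} = \left(\left(1 + 0\right) + 0\right)^{2} = \left(1 + 0\right)^{2} = 1^{2} = 1$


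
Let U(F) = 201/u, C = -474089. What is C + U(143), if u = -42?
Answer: -6637313/14 ≈ -4.7409e+5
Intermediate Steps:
U(F) = -67/14 (U(F) = 201/(-42) = 201*(-1/42) = -67/14)
C + U(143) = -474089 - 67/14 = -6637313/14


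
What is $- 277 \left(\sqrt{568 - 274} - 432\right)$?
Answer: $119664 - 1939 \sqrt{6} \approx 1.1491 \cdot 10^{5}$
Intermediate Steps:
$- 277 \left(\sqrt{568 - 274} - 432\right) = - 277 \left(\sqrt{294} - 432\right) = - 277 \left(7 \sqrt{6} - 432\right) = - 277 \left(-432 + 7 \sqrt{6}\right) = 119664 - 1939 \sqrt{6}$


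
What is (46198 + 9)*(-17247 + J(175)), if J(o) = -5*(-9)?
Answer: -794852814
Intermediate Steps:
J(o) = 45
(46198 + 9)*(-17247 + J(175)) = (46198 + 9)*(-17247 + 45) = 46207*(-17202) = -794852814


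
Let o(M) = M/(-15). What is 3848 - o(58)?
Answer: 57778/15 ≈ 3851.9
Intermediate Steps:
o(M) = -M/15 (o(M) = M*(-1/15) = -M/15)
3848 - o(58) = 3848 - (-1)*58/15 = 3848 - 1*(-58/15) = 3848 + 58/15 = 57778/15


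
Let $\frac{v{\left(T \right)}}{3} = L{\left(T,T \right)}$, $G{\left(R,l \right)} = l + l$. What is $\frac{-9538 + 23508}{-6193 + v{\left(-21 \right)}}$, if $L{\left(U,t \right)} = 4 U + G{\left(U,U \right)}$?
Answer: $- \frac{13970}{6571} \approx -2.126$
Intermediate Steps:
$G{\left(R,l \right)} = 2 l$
$L{\left(U,t \right)} = 6 U$ ($L{\left(U,t \right)} = 4 U + 2 U = 6 U$)
$v{\left(T \right)} = 18 T$ ($v{\left(T \right)} = 3 \cdot 6 T = 18 T$)
$\frac{-9538 + 23508}{-6193 + v{\left(-21 \right)}} = \frac{-9538 + 23508}{-6193 + 18 \left(-21\right)} = \frac{13970}{-6193 - 378} = \frac{13970}{-6571} = 13970 \left(- \frac{1}{6571}\right) = - \frac{13970}{6571}$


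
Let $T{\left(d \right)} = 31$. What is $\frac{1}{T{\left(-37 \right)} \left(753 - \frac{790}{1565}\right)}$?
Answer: $\frac{313}{7301461} \approx 4.2868 \cdot 10^{-5}$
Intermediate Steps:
$\frac{1}{T{\left(-37 \right)} \left(753 - \frac{790}{1565}\right)} = \frac{1}{31 \left(753 - \frac{790}{1565}\right)} = \frac{1}{31 \left(753 - \frac{158}{313}\right)} = \frac{1}{31 \cdot \frac{235531}{313}} = \frac{1}{\frac{7301461}{313}} = \frac{313}{7301461}$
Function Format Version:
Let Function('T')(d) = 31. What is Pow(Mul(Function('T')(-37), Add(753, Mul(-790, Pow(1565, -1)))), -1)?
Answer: Rational(313, 7301461) ≈ 4.2868e-5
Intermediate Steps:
Pow(Mul(Function('T')(-37), Add(753, Mul(-790, Pow(1565, -1)))), -1) = Pow(Mul(31, Add(753, Mul(-790, Pow(1565, -1)))), -1) = Pow(Mul(31, Add(753, Mul(-790, Rational(1, 1565)))), -1) = Pow(Mul(31, Add(753, Rational(-158, 313))), -1) = Pow(Mul(31, Rational(235531, 313)), -1) = Pow(Rational(7301461, 313), -1) = Rational(313, 7301461)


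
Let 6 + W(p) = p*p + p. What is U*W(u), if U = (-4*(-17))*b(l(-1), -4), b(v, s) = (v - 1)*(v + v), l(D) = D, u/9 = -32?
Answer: 22480800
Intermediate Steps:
u = -288 (u = 9*(-32) = -288)
b(v, s) = 2*v*(-1 + v) (b(v, s) = (-1 + v)*(2*v) = 2*v*(-1 + v))
U = 272 (U = (-4*(-17))*(2*(-1)*(-1 - 1)) = 68*(2*(-1)*(-2)) = 68*4 = 272)
W(p) = -6 + p + p² (W(p) = -6 + (p*p + p) = -6 + (p² + p) = -6 + (p + p²) = -6 + p + p²)
U*W(u) = 272*(-6 - 288 + (-288)²) = 272*(-6 - 288 + 82944) = 272*82650 = 22480800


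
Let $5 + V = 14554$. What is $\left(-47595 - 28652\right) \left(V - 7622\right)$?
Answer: $-528162969$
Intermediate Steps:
$V = 14549$ ($V = -5 + 14554 = 14549$)
$\left(-47595 - 28652\right) \left(V - 7622\right) = \left(-47595 - 28652\right) \left(14549 - 7622\right) = \left(-76247\right) 6927 = -528162969$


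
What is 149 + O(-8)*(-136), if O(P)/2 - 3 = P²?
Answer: -18075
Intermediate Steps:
O(P) = 6 + 2*P²
149 + O(-8)*(-136) = 149 + (6 + 2*(-8)²)*(-136) = 149 + (6 + 2*64)*(-136) = 149 + (6 + 128)*(-136) = 149 + 134*(-136) = 149 - 18224 = -18075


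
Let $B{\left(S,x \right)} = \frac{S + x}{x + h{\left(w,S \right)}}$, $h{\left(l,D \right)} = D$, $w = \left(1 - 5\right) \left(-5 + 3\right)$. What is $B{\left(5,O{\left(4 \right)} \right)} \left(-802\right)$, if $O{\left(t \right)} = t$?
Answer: $-802$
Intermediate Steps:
$w = 8$ ($w = \left(-4\right) \left(-2\right) = 8$)
$B{\left(S,x \right)} = 1$ ($B{\left(S,x \right)} = \frac{S + x}{x + S} = \frac{S + x}{S + x} = 1$)
$B{\left(5,O{\left(4 \right)} \right)} \left(-802\right) = 1 \left(-802\right) = -802$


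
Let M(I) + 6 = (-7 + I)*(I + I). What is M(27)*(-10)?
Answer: -10740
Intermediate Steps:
M(I) = -6 + 2*I*(-7 + I) (M(I) = -6 + (-7 + I)*(I + I) = -6 + (-7 + I)*(2*I) = -6 + 2*I*(-7 + I))
M(27)*(-10) = (-6 - 14*27 + 2*27**2)*(-10) = (-6 - 378 + 2*729)*(-10) = (-6 - 378 + 1458)*(-10) = 1074*(-10) = -10740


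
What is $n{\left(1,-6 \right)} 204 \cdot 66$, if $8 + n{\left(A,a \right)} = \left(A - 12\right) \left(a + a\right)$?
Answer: $1669536$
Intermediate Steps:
$n{\left(A,a \right)} = -8 + 2 a \left(-12 + A\right)$ ($n{\left(A,a \right)} = -8 + \left(A - 12\right) \left(a + a\right) = -8 + \left(-12 + A\right) 2 a = -8 + 2 a \left(-12 + A\right)$)
$n{\left(1,-6 \right)} 204 \cdot 66 = \left(-8 - -144 + 2 \cdot 1 \left(-6\right)\right) 204 \cdot 66 = \left(-8 + 144 - 12\right) 204 \cdot 66 = 124 \cdot 204 \cdot 66 = 25296 \cdot 66 = 1669536$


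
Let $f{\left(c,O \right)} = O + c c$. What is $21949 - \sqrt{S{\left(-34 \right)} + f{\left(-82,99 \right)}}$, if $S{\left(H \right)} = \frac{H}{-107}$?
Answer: $21949 - \frac{\sqrt{78120165}}{107} \approx 21866.0$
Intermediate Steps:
$f{\left(c,O \right)} = O + c^{2}$
$S{\left(H \right)} = - \frac{H}{107}$ ($S{\left(H \right)} = H \left(- \frac{1}{107}\right) = - \frac{H}{107}$)
$21949 - \sqrt{S{\left(-34 \right)} + f{\left(-82,99 \right)}} = 21949 - \sqrt{\left(- \frac{1}{107}\right) \left(-34\right) + \left(99 + \left(-82\right)^{2}\right)} = 21949 - \sqrt{\frac{34}{107} + \left(99 + 6724\right)} = 21949 - \sqrt{\frac{34}{107} + 6823} = 21949 - \sqrt{\frac{730095}{107}} = 21949 - \frac{\sqrt{78120165}}{107}$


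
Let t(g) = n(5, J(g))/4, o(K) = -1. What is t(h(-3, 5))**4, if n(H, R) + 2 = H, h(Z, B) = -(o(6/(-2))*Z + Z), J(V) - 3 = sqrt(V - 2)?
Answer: 81/256 ≈ 0.31641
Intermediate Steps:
J(V) = 3 + sqrt(-2 + V) (J(V) = 3 + sqrt(V - 2) = 3 + sqrt(-2 + V))
h(Z, B) = 0 (h(Z, B) = -(-Z + Z) = -1*0 = 0)
n(H, R) = -2 + H
t(g) = 3/4 (t(g) = (-2 + 5)/4 = 3*(1/4) = 3/4)
t(h(-3, 5))**4 = (3/4)**4 = 81/256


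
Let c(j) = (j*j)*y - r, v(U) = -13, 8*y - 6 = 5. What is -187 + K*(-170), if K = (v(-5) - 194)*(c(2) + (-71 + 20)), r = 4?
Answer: -1742092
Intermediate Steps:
y = 11/8 (y = ¾ + (⅛)*5 = ¾ + 5/8 = 11/8 ≈ 1.3750)
c(j) = -4 + 11*j²/8 (c(j) = (j*j)*(11/8) - 1*4 = j²*(11/8) - 4 = 11*j²/8 - 4 = -4 + 11*j²/8)
K = 20493/2 (K = (-13 - 194)*((-4 + (11/8)*2²) + (-71 + 20)) = -207*((-4 + (11/8)*4) - 51) = -207*((-4 + 11/2) - 51) = -207*(3/2 - 51) = -207*(-99/2) = 20493/2 ≈ 10247.)
-187 + K*(-170) = -187 + (20493/2)*(-170) = -187 - 1741905 = -1742092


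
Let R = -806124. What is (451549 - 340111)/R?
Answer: -18573/134354 ≈ -0.13824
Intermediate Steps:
(451549 - 340111)/R = (451549 - 340111)/(-806124) = 111438*(-1/806124) = -18573/134354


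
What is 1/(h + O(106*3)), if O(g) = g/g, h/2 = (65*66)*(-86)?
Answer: -1/737879 ≈ -1.3552e-6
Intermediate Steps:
h = -737880 (h = 2*((65*66)*(-86)) = 2*(4290*(-86)) = 2*(-368940) = -737880)
O(g) = 1
1/(h + O(106*3)) = 1/(-737880 + 1) = 1/(-737879) = -1/737879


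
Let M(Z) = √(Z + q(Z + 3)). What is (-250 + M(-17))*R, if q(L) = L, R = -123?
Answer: 30750 - 123*I*√31 ≈ 30750.0 - 684.83*I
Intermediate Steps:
M(Z) = √(3 + 2*Z) (M(Z) = √(Z + (Z + 3)) = √(Z + (3 + Z)) = √(3 + 2*Z))
(-250 + M(-17))*R = (-250 + √(3 + 2*(-17)))*(-123) = (-250 + √(3 - 34))*(-123) = (-250 + √(-31))*(-123) = (-250 + I*√31)*(-123) = 30750 - 123*I*√31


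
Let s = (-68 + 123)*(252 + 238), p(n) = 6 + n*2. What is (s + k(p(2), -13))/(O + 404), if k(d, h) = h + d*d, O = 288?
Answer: 27037/692 ≈ 39.071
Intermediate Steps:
p(n) = 6 + 2*n
k(d, h) = h + d²
s = 26950 (s = 55*490 = 26950)
(s + k(p(2), -13))/(O + 404) = (26950 + (-13 + (6 + 2*2)²))/(288 + 404) = (26950 + (-13 + (6 + 4)²))/692 = (26950 + (-13 + 10²))*(1/692) = (26950 + (-13 + 100))*(1/692) = (26950 + 87)*(1/692) = 27037*(1/692) = 27037/692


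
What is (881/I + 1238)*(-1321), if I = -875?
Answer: -1429809449/875 ≈ -1.6341e+6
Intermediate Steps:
(881/I + 1238)*(-1321) = (881/(-875) + 1238)*(-1321) = (881*(-1/875) + 1238)*(-1321) = (-881/875 + 1238)*(-1321) = (1082369/875)*(-1321) = -1429809449/875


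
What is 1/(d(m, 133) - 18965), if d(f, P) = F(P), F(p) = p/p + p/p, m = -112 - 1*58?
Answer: -1/18963 ≈ -5.2734e-5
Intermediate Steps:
m = -170 (m = -112 - 58 = -170)
F(p) = 2 (F(p) = 1 + 1 = 2)
d(f, P) = 2
1/(d(m, 133) - 18965) = 1/(2 - 18965) = 1/(-18963) = -1/18963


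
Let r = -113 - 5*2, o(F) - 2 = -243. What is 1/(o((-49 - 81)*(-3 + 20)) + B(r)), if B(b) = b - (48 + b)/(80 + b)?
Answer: -43/15727 ≈ -0.0027342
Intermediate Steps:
o(F) = -241 (o(F) = 2 - 243 = -241)
r = -123 (r = -113 - 10 = -123)
B(b) = b - (48 + b)/(80 + b)
1/(o((-49 - 81)*(-3 + 20)) + B(r)) = 1/(-241 + (-48 + (-123)**2 + 79*(-123))/(80 - 123)) = 1/(-241 + (-48 + 15129 - 9717)/(-43)) = 1/(-241 - 1/43*5364) = 1/(-241 - 5364/43) = 1/(-15727/43) = -43/15727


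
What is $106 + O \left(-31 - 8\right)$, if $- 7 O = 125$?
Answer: $\frac{5617}{7} \approx 802.43$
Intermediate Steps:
$O = - \frac{125}{7}$ ($O = \left(- \frac{1}{7}\right) 125 = - \frac{125}{7} \approx -17.857$)
$106 + O \left(-31 - 8\right) = 106 - \frac{125 \left(-31 - 8\right)}{7} = 106 - - \frac{4875}{7} = 106 + \frac{4875}{7} = \frac{5617}{7}$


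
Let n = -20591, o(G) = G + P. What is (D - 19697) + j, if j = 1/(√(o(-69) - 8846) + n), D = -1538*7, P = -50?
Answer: -12916258588489/423998246 - I*√8965/423998246 ≈ -30463.0 - 2.2331e-7*I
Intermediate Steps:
o(G) = -50 + G (o(G) = G - 50 = -50 + G)
D = -10766
j = 1/(-20591 + I*√8965) (j = 1/(√((-50 - 69) - 8846) - 20591) = 1/(√(-119 - 8846) - 20591) = 1/(√(-8965) - 20591) = 1/(I*√8965 - 20591) = 1/(-20591 + I*√8965) ≈ -4.8564e-5 - 2.233e-7*I)
(D - 19697) + j = (-10766 - 19697) + (-20591/423998246 - I*√8965/423998246) = -30463 + (-20591/423998246 - I*√8965/423998246) = -12916258588489/423998246 - I*√8965/423998246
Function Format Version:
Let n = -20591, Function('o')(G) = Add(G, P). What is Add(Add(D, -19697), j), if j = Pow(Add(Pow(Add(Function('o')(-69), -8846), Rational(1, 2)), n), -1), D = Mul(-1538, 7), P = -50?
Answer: Add(Rational(-12916258588489, 423998246), Mul(Rational(-1, 423998246), I, Pow(8965, Rational(1, 2)))) ≈ Add(-30463., Mul(-2.2331e-7, I))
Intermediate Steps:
Function('o')(G) = Add(-50, G) (Function('o')(G) = Add(G, -50) = Add(-50, G))
D = -10766
j = Pow(Add(-20591, Mul(I, Pow(8965, Rational(1, 2)))), -1) (j = Pow(Add(Pow(Add(Add(-50, -69), -8846), Rational(1, 2)), -20591), -1) = Pow(Add(Pow(Add(-119, -8846), Rational(1, 2)), -20591), -1) = Pow(Add(Pow(-8965, Rational(1, 2)), -20591), -1) = Pow(Add(Mul(I, Pow(8965, Rational(1, 2))), -20591), -1) = Pow(Add(-20591, Mul(I, Pow(8965, Rational(1, 2)))), -1) ≈ Add(-4.8564e-5, Mul(-2.233e-7, I)))
Add(Add(D, -19697), j) = Add(Add(-10766, -19697), Add(Rational(-20591, 423998246), Mul(Rational(-1, 423998246), I, Pow(8965, Rational(1, 2))))) = Add(-30463, Add(Rational(-20591, 423998246), Mul(Rational(-1, 423998246), I, Pow(8965, Rational(1, 2))))) = Add(Rational(-12916258588489, 423998246), Mul(Rational(-1, 423998246), I, Pow(8965, Rational(1, 2))))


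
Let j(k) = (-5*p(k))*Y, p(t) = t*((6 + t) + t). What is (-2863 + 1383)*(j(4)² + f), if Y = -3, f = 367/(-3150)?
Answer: -328950665684/315 ≈ -1.0443e+9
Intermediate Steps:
f = -367/3150 (f = 367*(-1/3150) = -367/3150 ≈ -0.11651)
p(t) = t*(6 + 2*t)
j(k) = 30*k*(3 + k) (j(k) = -10*k*(3 + k)*(-3) = 30*k*(3 + k))
(-2863 + 1383)*(j(4)² + f) = (-2863 + 1383)*((30*4*(3 + 4))² - 367/3150) = -1480*((30*4*7)² - 367/3150) = -1480*(840² - 367/3150) = -1480*(705600 - 367/3150) = -1480*2222639633/3150 = -328950665684/315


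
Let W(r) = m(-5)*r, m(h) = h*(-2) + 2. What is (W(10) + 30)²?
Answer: 22500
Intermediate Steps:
m(h) = 2 - 2*h (m(h) = -2*h + 2 = 2 - 2*h)
W(r) = 12*r (W(r) = (2 - 2*(-5))*r = (2 + 10)*r = 12*r)
(W(10) + 30)² = (12*10 + 30)² = (120 + 30)² = 150² = 22500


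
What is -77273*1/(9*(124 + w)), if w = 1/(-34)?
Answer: -2627282/37935 ≈ -69.257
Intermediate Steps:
w = -1/34 ≈ -0.029412
-77273*1/(9*(124 + w)) = -77273*1/(9*(124 - 1/34)) = -77273/(9*(4215/34)) = -77273/37935/34 = -77273*34/37935 = -2627282/37935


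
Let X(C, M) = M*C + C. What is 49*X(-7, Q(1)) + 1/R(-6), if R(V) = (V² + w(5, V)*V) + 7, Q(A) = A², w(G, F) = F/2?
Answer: -41845/61 ≈ -685.98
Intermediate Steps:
w(G, F) = F/2 (w(G, F) = F*(½) = F/2)
R(V) = 7 + 3*V²/2 (R(V) = (V² + (V/2)*V) + 7 = (V² + V²/2) + 7 = 3*V²/2 + 7 = 7 + 3*V²/2)
X(C, M) = C + C*M (X(C, M) = C*M + C = C + C*M)
49*X(-7, Q(1)) + 1/R(-6) = 49*(-7*(1 + 1²)) + 1/(7 + (3/2)*(-6)²) = 49*(-7*(1 + 1)) + 1/(7 + (3/2)*36) = 49*(-7*2) + 1/(7 + 54) = 49*(-14) + 1/61 = -686 + 1/61 = -41845/61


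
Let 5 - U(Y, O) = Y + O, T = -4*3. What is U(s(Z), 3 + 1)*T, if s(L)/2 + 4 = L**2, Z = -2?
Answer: -12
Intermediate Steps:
T = -12
s(L) = -8 + 2*L**2
U(Y, O) = 5 - O - Y (U(Y, O) = 5 - (Y + O) = 5 - (O + Y) = 5 + (-O - Y) = 5 - O - Y)
U(s(Z), 3 + 1)*T = (5 - (3 + 1) - (-8 + 2*(-2)**2))*(-12) = (5 - 1*4 - (-8 + 2*4))*(-12) = (5 - 4 - (-8 + 8))*(-12) = (5 - 4 - 1*0)*(-12) = (5 - 4 + 0)*(-12) = 1*(-12) = -12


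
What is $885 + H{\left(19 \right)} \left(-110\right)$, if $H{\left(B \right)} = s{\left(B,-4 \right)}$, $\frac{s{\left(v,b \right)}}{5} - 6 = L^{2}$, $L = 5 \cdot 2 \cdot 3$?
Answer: $-497415$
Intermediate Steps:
$L = 30$ ($L = 10 \cdot 3 = 30$)
$s{\left(v,b \right)} = 4530$ ($s{\left(v,b \right)} = 30 + 5 \cdot 30^{2} = 30 + 5 \cdot 900 = 30 + 4500 = 4530$)
$H{\left(B \right)} = 4530$
$885 + H{\left(19 \right)} \left(-110\right) = 885 + 4530 \left(-110\right) = 885 - 498300 = -497415$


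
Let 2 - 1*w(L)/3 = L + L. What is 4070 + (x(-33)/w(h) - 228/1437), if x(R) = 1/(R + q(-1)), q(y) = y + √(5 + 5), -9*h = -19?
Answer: 7446922423/1829780 + √10/7640 ≈ 4069.8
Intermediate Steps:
h = 19/9 (h = -⅑*(-19) = 19/9 ≈ 2.1111)
q(y) = y + √10
w(L) = 6 - 6*L (w(L) = 6 - 3*(L + L) = 6 - 6*L)
x(R) = 1/(-1 + R + √10) (x(R) = 1/(R + (-1 + √10)) = 1/(-1 + R + √10))
4070 + (x(-33)/w(h) - 228/1437) = 4070 + (1/((-1 - 33 + √10)*(6 - 6*19/9)) - 228/1437) = 4070 + (1/((-34 + √10)*(6 - 38/3)) - 228*1/1437) = 4070 + (1/((-34 + √10)*(-20/3)) - 76/479) = 4070 + (-3/20/(-34 + √10) - 76/479) = 4070 + (-3/(20*(-34 + √10)) - 76/479) = 4070 + (-76/479 - 3/(20*(-34 + √10))) = 1949454/479 - 3/(20*(-34 + √10))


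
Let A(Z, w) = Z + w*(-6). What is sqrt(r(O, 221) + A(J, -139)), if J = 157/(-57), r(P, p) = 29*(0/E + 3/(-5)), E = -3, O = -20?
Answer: sqrt(66104610)/285 ≈ 28.528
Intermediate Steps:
r(P, p) = -87/5 (r(P, p) = 29*(0/(-3) + 3/(-5)) = 29*(0*(-1/3) + 3*(-1/5)) = 29*(0 - 3/5) = 29*(-3/5) = -87/5)
J = -157/57 (J = 157*(-1/57) = -157/57 ≈ -2.7544)
A(Z, w) = Z - 6*w
sqrt(r(O, 221) + A(J, -139)) = sqrt(-87/5 + (-157/57 - 6*(-139))) = sqrt(-87/5 + (-157/57 + 834)) = sqrt(-87/5 + 47381/57) = sqrt(231946/285) = sqrt(66104610)/285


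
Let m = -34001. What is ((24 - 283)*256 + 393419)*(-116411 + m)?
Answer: -49202021380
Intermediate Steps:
((24 - 283)*256 + 393419)*(-116411 + m) = ((24 - 283)*256 + 393419)*(-116411 - 34001) = (-259*256 + 393419)*(-150412) = (-66304 + 393419)*(-150412) = 327115*(-150412) = -49202021380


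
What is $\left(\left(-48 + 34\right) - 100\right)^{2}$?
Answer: $12996$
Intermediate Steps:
$\left(\left(-48 + 34\right) - 100\right)^{2} = \left(-14 - 100\right)^{2} = \left(-114\right)^{2} = 12996$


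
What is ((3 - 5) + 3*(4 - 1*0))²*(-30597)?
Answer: -3059700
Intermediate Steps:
((3 - 5) + 3*(4 - 1*0))²*(-30597) = (-2 + 3*(4 + 0))²*(-30597) = (-2 + 3*4)²*(-30597) = (-2 + 12)²*(-30597) = 10²*(-30597) = 100*(-30597) = -3059700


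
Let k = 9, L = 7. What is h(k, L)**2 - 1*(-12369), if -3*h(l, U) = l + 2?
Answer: 111442/9 ≈ 12382.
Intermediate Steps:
h(l, U) = -2/3 - l/3 (h(l, U) = -(l + 2)/3 = -(2 + l)/3 = -2/3 - l/3)
h(k, L)**2 - 1*(-12369) = (-2/3 - 1/3*9)**2 - 1*(-12369) = (-2/3 - 3)**2 + 12369 = (-11/3)**2 + 12369 = 121/9 + 12369 = 111442/9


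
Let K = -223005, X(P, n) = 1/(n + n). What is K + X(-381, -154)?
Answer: -68685541/308 ≈ -2.2301e+5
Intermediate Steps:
X(P, n) = 1/(2*n)
K + X(-381, -154) = -223005 + (½)/(-154) = -223005 + (½)*(-1/154) = -223005 - 1/308 = -68685541/308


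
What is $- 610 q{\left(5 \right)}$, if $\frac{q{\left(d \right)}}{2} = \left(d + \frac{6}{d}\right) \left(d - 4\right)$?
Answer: $-7564$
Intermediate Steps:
$q{\left(d \right)} = 2 \left(-4 + d\right) \left(d + \frac{6}{d}\right)$ ($q{\left(d \right)} = 2 \left(d + \frac{6}{d}\right) \left(d - 4\right) = 2 \left(d + \frac{6}{d}\right) \left(-4 + d\right) = 2 \left(-4 + d\right) \left(d + \frac{6}{d}\right)$)
$- 610 q{\left(5 \right)} = - 610 \left(12 - \frac{48}{5} - 40 + 2 \cdot 5^{2}\right) = - 610 \left(12 - \frac{48}{5} - 40 + 2 \cdot 25\right) = - 610 \left(12 - \frac{48}{5} - 40 + 50\right) = \left(-610\right) \frac{62}{5} = -7564$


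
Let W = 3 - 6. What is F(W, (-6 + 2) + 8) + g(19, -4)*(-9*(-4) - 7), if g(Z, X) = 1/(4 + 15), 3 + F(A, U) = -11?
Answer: -237/19 ≈ -12.474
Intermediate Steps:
W = -3
F(A, U) = -14 (F(A, U) = -3 - 11 = -14)
g(Z, X) = 1/19
F(W, (-6 + 2) + 8) + g(19, -4)*(-9*(-4) - 7) = -14 + (-9*(-4) - 7)/19 = -14 + (36 - 7)/19 = -14 + (1/19)*29 = -14 + 29/19 = -237/19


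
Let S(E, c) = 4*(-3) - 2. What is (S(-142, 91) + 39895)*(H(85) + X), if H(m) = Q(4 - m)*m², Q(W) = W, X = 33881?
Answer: -21988150064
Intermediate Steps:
S(E, c) = -14 (S(E, c) = -12 - 2 = -14)
H(m) = m²*(4 - m) (H(m) = (4 - m)*m² = m²*(4 - m))
(S(-142, 91) + 39895)*(H(85) + X) = (-14 + 39895)*(85²*(4 - 1*85) + 33881) = 39881*(7225*(4 - 85) + 33881) = 39881*(7225*(-81) + 33881) = 39881*(-585225 + 33881) = 39881*(-551344) = -21988150064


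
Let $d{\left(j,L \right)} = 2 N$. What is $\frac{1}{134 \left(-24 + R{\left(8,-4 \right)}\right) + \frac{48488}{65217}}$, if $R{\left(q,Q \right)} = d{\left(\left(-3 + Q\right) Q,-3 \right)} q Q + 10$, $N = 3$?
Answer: $- \frac{65217}{1800201580} \approx -3.6228 \cdot 10^{-5}$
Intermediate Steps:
$d{\left(j,L \right)} = 6$ ($d{\left(j,L \right)} = 2 \cdot 3 = 6$)
$R{\left(q,Q \right)} = 10 + 6 Q q$ ($R{\left(q,Q \right)} = 6 q Q + 10 = 6 Q q + 10 = 10 + 6 Q q$)
$\frac{1}{134 \left(-24 + R{\left(8,-4 \right)}\right) + \frac{48488}{65217}} = \frac{1}{134 \left(-24 + \left(10 + 6 \left(-4\right) 8\right)\right) + \frac{48488}{65217}} = \frac{1}{134 \left(-24 + \left(10 - 192\right)\right) + 48488 \cdot \frac{1}{65217}} = \frac{1}{134 \left(-24 - 182\right) + \frac{48488}{65217}} = \frac{1}{134 \left(-206\right) + \frac{48488}{65217}} = \frac{1}{-27604 + \frac{48488}{65217}} = \frac{1}{- \frac{1800201580}{65217}} = - \frac{65217}{1800201580}$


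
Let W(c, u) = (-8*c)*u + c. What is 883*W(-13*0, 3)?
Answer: 0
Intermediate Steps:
W(c, u) = c - 8*c*u (W(c, u) = -8*c*u + c = c - 8*c*u)
883*W(-13*0, 3) = 883*((-13*0)*(1 - 8*3)) = 883*(0*(1 - 24)) = 883*(0*(-23)) = 883*0 = 0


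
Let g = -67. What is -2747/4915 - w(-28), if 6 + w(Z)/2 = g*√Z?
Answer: 56233/4915 + 268*I*√7 ≈ 11.441 + 709.06*I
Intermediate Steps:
w(Z) = -12 - 134*√Z (w(Z) = -12 + 2*(-67*√Z) = -12 - 134*√Z)
-2747/4915 - w(-28) = -2747/4915 - (-12 - 268*I*√7) = -2747/4915 + (12 + 268*I*√7) = 56233/4915 + 268*I*√7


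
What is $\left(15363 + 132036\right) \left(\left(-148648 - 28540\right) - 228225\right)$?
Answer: $-59757470787$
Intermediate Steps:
$\left(15363 + 132036\right) \left(\left(-148648 - 28540\right) - 228225\right) = 147399 \left(\left(-148648 - 28540\right) - 228225\right) = 147399 \left(-177188 - 228225\right) = 147399 \left(-405413\right) = -59757470787$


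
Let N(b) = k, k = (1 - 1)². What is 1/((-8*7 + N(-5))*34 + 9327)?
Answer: 1/7423 ≈ 0.00013472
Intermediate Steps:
k = 0 (k = 0² = 0)
N(b) = 0
1/((-8*7 + N(-5))*34 + 9327) = 1/((-8*7 + 0)*34 + 9327) = 1/((-56 + 0)*34 + 9327) = 1/(-56*34 + 9327) = 1/(-1904 + 9327) = 1/7423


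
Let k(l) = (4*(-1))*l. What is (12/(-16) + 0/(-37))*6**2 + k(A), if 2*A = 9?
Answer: -45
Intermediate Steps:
A = 9/2 (A = (1/2)*9 = 9/2 ≈ 4.5000)
k(l) = -4*l
(12/(-16) + 0/(-37))*6**2 + k(A) = (12/(-16) + 0/(-37))*6**2 - 4*9/2 = (12*(-1/16) + 0*(-1/37))*36 - 18 = (-3/4 + 0)*36 - 18 = -3/4*36 - 18 = -27 - 18 = -45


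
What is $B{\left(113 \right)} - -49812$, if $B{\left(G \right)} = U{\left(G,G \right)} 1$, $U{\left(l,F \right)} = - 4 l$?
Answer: $49360$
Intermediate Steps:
$B{\left(G \right)} = - 4 G$ ($B{\left(G \right)} = - 4 G 1 = - 4 G$)
$B{\left(113 \right)} - -49812 = \left(-4\right) 113 - -49812 = -452 + 49812 = 49360$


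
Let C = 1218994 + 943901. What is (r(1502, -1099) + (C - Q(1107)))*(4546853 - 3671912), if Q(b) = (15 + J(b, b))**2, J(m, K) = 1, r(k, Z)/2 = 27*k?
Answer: 1963146243927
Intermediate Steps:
r(k, Z) = 54*k (r(k, Z) = 2*(27*k) = 54*k)
C = 2162895
Q(b) = 256 (Q(b) = (15 + 1)**2 = 16**2 = 256)
(r(1502, -1099) + (C - Q(1107)))*(4546853 - 3671912) = (54*1502 + (2162895 - 1*256))*(4546853 - 3671912) = (81108 + (2162895 - 256))*874941 = (81108 + 2162639)*874941 = 2243747*874941 = 1963146243927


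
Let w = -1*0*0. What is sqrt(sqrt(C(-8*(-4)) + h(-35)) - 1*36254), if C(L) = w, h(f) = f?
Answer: sqrt(-36254 + I*sqrt(35)) ≈ 0.016 + 190.4*I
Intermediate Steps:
w = 0 (w = 0*0 = 0)
C(L) = 0
sqrt(sqrt(C(-8*(-4)) + h(-35)) - 1*36254) = sqrt(sqrt(0 - 35) - 1*36254) = sqrt(sqrt(-35) - 36254) = sqrt(I*sqrt(35) - 36254) = sqrt(-36254 + I*sqrt(35))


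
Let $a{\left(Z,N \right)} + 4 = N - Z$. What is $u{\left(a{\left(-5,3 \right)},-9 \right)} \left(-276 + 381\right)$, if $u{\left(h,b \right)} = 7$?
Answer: $735$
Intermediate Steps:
$a{\left(Z,N \right)} = -4 + N - Z$ ($a{\left(Z,N \right)} = -4 + \left(N - Z\right) = -4 + N - Z$)
$u{\left(a{\left(-5,3 \right)},-9 \right)} \left(-276 + 381\right) = 7 \left(-276 + 381\right) = 7 \cdot 105 = 735$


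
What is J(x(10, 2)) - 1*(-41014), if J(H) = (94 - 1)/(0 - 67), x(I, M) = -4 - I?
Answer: 2747845/67 ≈ 41013.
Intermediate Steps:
J(H) = -93/67 (J(H) = 93/(-67) = 93*(-1/67) = -93/67)
J(x(10, 2)) - 1*(-41014) = -93/67 - 1*(-41014) = -93/67 + 41014 = 2747845/67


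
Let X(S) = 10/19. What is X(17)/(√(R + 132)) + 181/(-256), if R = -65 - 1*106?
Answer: -181/256 - 10*I*√39/741 ≈ -0.70703 - 0.084278*I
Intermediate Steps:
X(S) = 10/19 (X(S) = 10*(1/19) = 10/19)
R = -171 (R = -65 - 106 = -171)
X(17)/(√(R + 132)) + 181/(-256) = 10/(19*(√(-171 + 132))) + 181/(-256) = 10/(19*(√(-39))) + 181*(-1/256) = 10/(19*((I*√39))) - 181/256 = 10*(-I*√39/39)/19 - 181/256 = -10*I*√39/741 - 181/256 = -181/256 - 10*I*√39/741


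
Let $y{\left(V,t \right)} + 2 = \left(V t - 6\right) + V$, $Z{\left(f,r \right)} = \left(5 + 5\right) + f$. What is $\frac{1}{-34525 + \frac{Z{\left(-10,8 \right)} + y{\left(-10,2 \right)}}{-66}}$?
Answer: $- \frac{33}{1139306} \approx -2.8965 \cdot 10^{-5}$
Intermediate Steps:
$Z{\left(f,r \right)} = 10 + f$
$y{\left(V,t \right)} = -8 + V + V t$ ($y{\left(V,t \right)} = -2 + \left(\left(V t - 6\right) + V\right) = -2 + \left(\left(-6 + V t\right) + V\right) = -2 + \left(-6 + V + V t\right) = -8 + V + V t$)
$\frac{1}{-34525 + \frac{Z{\left(-10,8 \right)} + y{\left(-10,2 \right)}}{-66}} = \frac{1}{-34525 + \frac{\left(10 - 10\right) - 38}{-66}} = \frac{1}{-34525 - \frac{0 - 38}{66}} = \frac{1}{-34525 - - \frac{19}{33}} = \frac{1}{-34525 + \frac{19}{33}} = \frac{1}{- \frac{1139306}{33}} = - \frac{33}{1139306}$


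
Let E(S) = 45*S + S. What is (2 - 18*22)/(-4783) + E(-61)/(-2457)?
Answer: 14389156/11751831 ≈ 1.2244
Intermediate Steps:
E(S) = 46*S
(2 - 18*22)/(-4783) + E(-61)/(-2457) = (2 - 18*22)/(-4783) + (46*(-61))/(-2457) = (2 - 396)*(-1/4783) - 2806*(-1/2457) = -394*(-1/4783) + 2806/2457 = 394/4783 + 2806/2457 = 14389156/11751831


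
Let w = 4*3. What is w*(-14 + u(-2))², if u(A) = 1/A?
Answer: 2523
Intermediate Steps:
w = 12
w*(-14 + u(-2))² = 12*(-14 + 1/(-2))² = 12*(-14 - ½)² = 12*(-29/2)² = 12*(841/4) = 2523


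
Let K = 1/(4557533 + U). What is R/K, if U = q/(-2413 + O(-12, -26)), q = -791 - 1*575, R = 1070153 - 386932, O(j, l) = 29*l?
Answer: 9861412671042317/3167 ≈ 3.1138e+12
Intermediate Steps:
R = 683221
q = -1366 (q = -791 - 575 = -1366)
U = 1366/3167 (U = -1366/(-2413 + 29*(-26)) = -1366/(-2413 - 754) = -1366/(-3167) = -1366*(-1/3167) = 1366/3167 ≈ 0.43132)
K = 3167/14433708377 (K = 1/(4557533 + 1366/3167) = 1/(14433708377/3167) = 3167/14433708377 ≈ 2.1942e-7)
R/K = 683221/(3167/14433708377) = 683221*(14433708377/3167) = 9861412671042317/3167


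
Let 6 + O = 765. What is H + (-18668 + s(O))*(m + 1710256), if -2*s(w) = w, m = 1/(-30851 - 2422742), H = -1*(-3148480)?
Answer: -159841537369920385/4907186 ≈ -3.2573e+10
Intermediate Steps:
O = 759 (O = -6 + 765 = 759)
H = 3148480
m = -1/2453593 (m = 1/(-2453593) = -1/2453593 ≈ -4.0757e-7)
s(w) = -w/2
H + (-18668 + s(O))*(m + 1710256) = 3148480 + (-18668 - ½*759)*(-1/2453593 + 1710256) = 3148480 + (-18668 - 759/2)*(4196272149807/2453593) = 3148480 - 38095/2*4196272149807/2453593 = 3148480 - 159856987546897665/4907186 = -159841537369920385/4907186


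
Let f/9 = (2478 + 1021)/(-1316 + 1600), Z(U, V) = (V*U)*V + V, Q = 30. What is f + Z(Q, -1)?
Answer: 39727/284 ≈ 139.88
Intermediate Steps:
Z(U, V) = V + U*V² (Z(U, V) = (U*V)*V + V = U*V² + V = V + U*V²)
f = 31491/284 (f = 9*((2478 + 1021)/(-1316 + 1600)) = 9*(3499/284) = 31491/284 ≈ 110.88)
f + Z(Q, -1) = 31491/284 - (1 + 30*(-1)) = 31491/284 - (1 - 30) = 31491/284 - 1*(-29) = 31491/284 + 29 = 39727/284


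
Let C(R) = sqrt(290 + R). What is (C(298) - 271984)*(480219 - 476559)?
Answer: -995461440 + 51240*sqrt(3) ≈ -9.9537e+8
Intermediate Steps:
(C(298) - 271984)*(480219 - 476559) = (sqrt(290 + 298) - 271984)*(480219 - 476559) = (sqrt(588) - 271984)*3660 = (14*sqrt(3) - 271984)*3660 = (-271984 + 14*sqrt(3))*3660 = -995461440 + 51240*sqrt(3)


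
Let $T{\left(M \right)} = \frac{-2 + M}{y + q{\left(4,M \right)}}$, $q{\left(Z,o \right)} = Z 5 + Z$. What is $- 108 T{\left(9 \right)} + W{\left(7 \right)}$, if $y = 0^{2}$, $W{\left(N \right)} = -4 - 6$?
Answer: $- \frac{83}{2} \approx -41.5$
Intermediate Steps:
$q{\left(Z,o \right)} = 6 Z$ ($q{\left(Z,o \right)} = 5 Z + Z = 6 Z$)
$W{\left(N \right)} = -10$
$y = 0$
$T{\left(M \right)} = - \frac{1}{12} + \frac{M}{24}$ ($T{\left(M \right)} = \frac{-2 + M}{0 + 6 \cdot 4} = \frac{-2 + M}{0 + 24} = \frac{-2 + M}{24} = \left(-2 + M\right) \frac{1}{24} = - \frac{1}{12} + \frac{M}{24}$)
$- 108 T{\left(9 \right)} + W{\left(7 \right)} = - 108 \left(- \frac{1}{12} + \frac{1}{24} \cdot 9\right) - 10 = - 108 \left(- \frac{1}{12} + \frac{3}{8}\right) - 10 = \left(-108\right) \frac{7}{24} - 10 = - \frac{63}{2} - 10 = - \frac{83}{2}$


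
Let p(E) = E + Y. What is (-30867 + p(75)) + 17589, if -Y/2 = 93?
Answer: -13389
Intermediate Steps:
Y = -186 (Y = -2*93 = -186)
p(E) = -186 + E (p(E) = E - 186 = -186 + E)
(-30867 + p(75)) + 17589 = (-30867 + (-186 + 75)) + 17589 = (-30867 - 111) + 17589 = -30978 + 17589 = -13389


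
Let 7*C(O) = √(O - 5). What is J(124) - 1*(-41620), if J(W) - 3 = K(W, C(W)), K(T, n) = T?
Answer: 41747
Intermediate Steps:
C(O) = √(-5 + O)/7 (C(O) = √(O - 5)/7 = √(-5 + O)/7)
J(W) = 3 + W
J(124) - 1*(-41620) = (3 + 124) - 1*(-41620) = 127 + 41620 = 41747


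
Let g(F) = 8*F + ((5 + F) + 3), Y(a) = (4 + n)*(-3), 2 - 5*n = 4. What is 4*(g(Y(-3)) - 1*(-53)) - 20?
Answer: -824/5 ≈ -164.80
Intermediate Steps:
n = -⅖ (n = ⅖ - ⅕*4 = ⅖ - ⅘ = -⅖ ≈ -0.40000)
Y(a) = -54/5 (Y(a) = (4 - ⅖)*(-3) = (18/5)*(-3) = -54/5)
g(F) = 8 + 9*F (g(F) = 8*F + (8 + F) = 8 + 9*F)
4*(g(Y(-3)) - 1*(-53)) - 20 = 4*((8 + 9*(-54/5)) - 1*(-53)) - 20 = 4*((8 - 486/5) + 53) - 20 = 4*(-446/5 + 53) - 20 = 4*(-181/5) - 20 = -724/5 - 20 = -824/5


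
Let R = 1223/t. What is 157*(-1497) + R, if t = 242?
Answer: -56875795/242 ≈ -2.3502e+5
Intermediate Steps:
R = 1223/242 ≈ 5.0537
157*(-1497) + R = 157*(-1497) + 1223/242 = -235029 + 1223/242 = -56875795/242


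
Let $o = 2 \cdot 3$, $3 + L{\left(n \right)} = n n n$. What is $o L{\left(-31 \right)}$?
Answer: $-178764$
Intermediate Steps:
$L{\left(n \right)} = -3 + n^{3}$ ($L{\left(n \right)} = -3 + n n n = -3 + n^{2} n = -3 + n^{3}$)
$o = 6$
$o L{\left(-31 \right)} = 6 \left(-3 + \left(-31\right)^{3}\right) = 6 \left(-3 - 29791\right) = 6 \left(-29794\right) = -178764$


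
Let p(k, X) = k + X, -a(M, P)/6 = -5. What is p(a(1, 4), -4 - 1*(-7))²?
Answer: 1089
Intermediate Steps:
a(M, P) = 30 (a(M, P) = -6*(-5) = 30)
p(k, X) = X + k
p(a(1, 4), -4 - 1*(-7))² = ((-4 - 1*(-7)) + 30)² = ((-4 + 7) + 30)² = (3 + 30)² = 33² = 1089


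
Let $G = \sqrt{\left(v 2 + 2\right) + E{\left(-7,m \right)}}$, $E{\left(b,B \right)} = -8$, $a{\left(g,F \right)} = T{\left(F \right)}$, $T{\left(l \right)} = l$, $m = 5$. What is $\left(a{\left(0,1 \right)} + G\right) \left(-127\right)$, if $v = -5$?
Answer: $-127 - 508 i \approx -127.0 - 508.0 i$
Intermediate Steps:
$a{\left(g,F \right)} = F$
$G = 4 i$ ($G = \sqrt{\left(\left(-5\right) 2 + 2\right) - 8} = \sqrt{\left(-10 + 2\right) - 8} = \sqrt{-8 - 8} = \sqrt{-16} = 4 i \approx 4.0 i$)
$\left(a{\left(0,1 \right)} + G\right) \left(-127\right) = \left(1 + 4 i\right) \left(-127\right) = -127 - 508 i$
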